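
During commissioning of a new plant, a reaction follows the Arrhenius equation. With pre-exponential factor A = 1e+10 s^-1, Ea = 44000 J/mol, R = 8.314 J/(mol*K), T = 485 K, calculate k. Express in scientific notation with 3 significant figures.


k = A * exp(-Ea/(R*T))
k = 1e+10 * exp(-44000 / (8.314 * 485))
k = 1e+10 * exp(-10.911914)
k = 1.82e+05


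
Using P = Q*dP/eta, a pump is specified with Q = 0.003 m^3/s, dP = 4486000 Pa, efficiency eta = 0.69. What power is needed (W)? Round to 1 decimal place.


P = Q * dP / eta
P = 0.003 * 4486000 / 0.69
P = 13458.0 / 0.69
P = 19504.3 W


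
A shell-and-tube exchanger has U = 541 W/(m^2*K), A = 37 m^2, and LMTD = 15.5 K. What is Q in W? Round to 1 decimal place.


Q = U * A * LMTD
Q = 541 * 37 * 15.5
Q = 310263.5 W


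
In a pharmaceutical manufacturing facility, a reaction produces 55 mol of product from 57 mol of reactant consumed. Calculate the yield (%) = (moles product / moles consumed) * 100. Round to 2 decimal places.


Yield = (moles product / moles consumed) * 100%
Yield = (55 / 57) * 100
Yield = 0.9649 * 100
Yield = 96.49%


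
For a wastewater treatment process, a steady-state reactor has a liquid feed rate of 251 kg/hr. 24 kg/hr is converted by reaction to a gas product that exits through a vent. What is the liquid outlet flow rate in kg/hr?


Steady-state mass balance on the main outlet: F_out = F_in - F_removed
F_out = 251 - 24
F_out = 227 kg/hr


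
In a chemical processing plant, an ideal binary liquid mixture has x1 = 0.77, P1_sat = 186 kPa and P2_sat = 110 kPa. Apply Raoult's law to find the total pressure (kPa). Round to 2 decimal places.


P = x1*P1_sat + x2*P2_sat
x2 = 1 - x1 = 1 - 0.77 = 0.23
P = 0.77*186 + 0.23*110
P = 143.22 + 25.3
P = 168.52 kPa


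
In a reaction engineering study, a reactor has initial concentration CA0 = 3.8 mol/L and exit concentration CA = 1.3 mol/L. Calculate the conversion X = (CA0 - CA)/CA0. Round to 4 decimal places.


X = (CA0 - CA) / CA0
X = (3.8 - 1.3) / 3.8
X = 2.5 / 3.8
X = 0.6579


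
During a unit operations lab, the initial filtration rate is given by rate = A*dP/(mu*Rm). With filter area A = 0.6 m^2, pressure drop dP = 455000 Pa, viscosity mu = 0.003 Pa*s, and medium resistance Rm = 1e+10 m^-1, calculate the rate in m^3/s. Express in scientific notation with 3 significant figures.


rate = A * dP / (mu * Rm)
rate = 0.6 * 455000 / (0.003 * 1e+10)
rate = 273000.0 / 3.000e+07
rate = 9.10e-03 m^3/s


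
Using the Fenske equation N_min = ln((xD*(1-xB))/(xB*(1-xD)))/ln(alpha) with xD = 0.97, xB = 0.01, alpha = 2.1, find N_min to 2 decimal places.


N_min = ln((xD*(1-xB))/(xB*(1-xD))) / ln(alpha)
Numerator inside ln: 0.9603 / 0.0003 = 3201.0
ln(3201.0) = 8.071219
ln(alpha) = ln(2.1) = 0.741937
N_min = 8.071219 / 0.741937 = 10.88


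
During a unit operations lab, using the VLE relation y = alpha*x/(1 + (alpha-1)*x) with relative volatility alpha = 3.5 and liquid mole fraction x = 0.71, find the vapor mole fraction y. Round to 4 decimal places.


y = alpha*x / (1 + (alpha-1)*x)
y = 3.5*0.71 / (1 + (3.5-1)*0.71)
y = 2.485 / (1 + 1.775)
y = 2.485 / 2.775
y = 0.8955


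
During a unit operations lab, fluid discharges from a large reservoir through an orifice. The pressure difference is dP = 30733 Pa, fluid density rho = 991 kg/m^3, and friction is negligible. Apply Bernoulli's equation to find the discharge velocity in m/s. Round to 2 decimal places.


v = sqrt(2*dP/rho)
v = sqrt(2*30733/991)
v = sqrt(62.024218)
v = 7.88 m/s


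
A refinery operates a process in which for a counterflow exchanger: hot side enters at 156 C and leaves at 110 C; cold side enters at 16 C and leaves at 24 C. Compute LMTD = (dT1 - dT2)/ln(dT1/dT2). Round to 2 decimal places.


dT1 = Th_in - Tc_out = 156 - 24 = 132
dT2 = Th_out - Tc_in = 110 - 16 = 94
LMTD = (dT1 - dT2) / ln(dT1/dT2)
LMTD = (132 - 94) / ln(132/94)
LMTD = 111.93 K


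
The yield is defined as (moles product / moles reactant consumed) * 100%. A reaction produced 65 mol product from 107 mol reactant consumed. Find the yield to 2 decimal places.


Yield = (moles product / moles consumed) * 100%
Yield = (65 / 107) * 100
Yield = 0.6075 * 100
Yield = 60.75%


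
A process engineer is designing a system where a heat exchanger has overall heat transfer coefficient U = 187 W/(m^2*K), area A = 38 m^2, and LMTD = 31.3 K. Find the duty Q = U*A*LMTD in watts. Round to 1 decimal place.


Q = U * A * LMTD
Q = 187 * 38 * 31.3
Q = 222417.8 W


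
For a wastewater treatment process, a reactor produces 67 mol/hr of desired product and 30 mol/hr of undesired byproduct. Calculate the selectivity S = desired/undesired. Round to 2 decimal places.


S = desired product rate / undesired product rate
S = 67 / 30
S = 2.23


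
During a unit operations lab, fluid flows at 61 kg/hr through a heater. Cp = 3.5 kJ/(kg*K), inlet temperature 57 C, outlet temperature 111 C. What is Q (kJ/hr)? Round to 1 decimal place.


Q = m_dot * Cp * (T2 - T1)
Q = 61 * 3.5 * (111 - 57)
Q = 61 * 3.5 * 54
Q = 11529.0 kJ/hr


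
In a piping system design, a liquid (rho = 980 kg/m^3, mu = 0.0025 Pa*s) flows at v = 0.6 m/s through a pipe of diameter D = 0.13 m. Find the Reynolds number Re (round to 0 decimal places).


Re = rho * v * D / mu
Re = 980 * 0.6 * 0.13 / 0.0025
Re = 76.44 / 0.0025
Re = 30576


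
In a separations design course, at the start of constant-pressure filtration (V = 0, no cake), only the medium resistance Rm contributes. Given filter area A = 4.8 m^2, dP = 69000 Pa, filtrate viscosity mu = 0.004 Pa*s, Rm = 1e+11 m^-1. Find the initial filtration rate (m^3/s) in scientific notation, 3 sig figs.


rate = A * dP / (mu * Rm)
rate = 4.8 * 69000 / (0.004 * 1e+11)
rate = 331200.0 / 4.000e+08
rate = 8.28e-04 m^3/s


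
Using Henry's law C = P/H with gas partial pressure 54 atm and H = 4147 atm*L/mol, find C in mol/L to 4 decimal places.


C = P / H
C = 54 / 4147
C = 0.0130 mol/L


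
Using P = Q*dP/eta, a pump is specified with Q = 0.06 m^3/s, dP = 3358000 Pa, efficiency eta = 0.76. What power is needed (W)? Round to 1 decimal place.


P = Q * dP / eta
P = 0.06 * 3358000 / 0.76
P = 201480.0 / 0.76
P = 265105.3 W


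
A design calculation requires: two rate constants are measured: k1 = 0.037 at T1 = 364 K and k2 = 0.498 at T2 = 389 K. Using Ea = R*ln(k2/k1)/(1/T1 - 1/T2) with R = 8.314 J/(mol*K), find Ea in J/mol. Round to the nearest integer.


Ea = R * ln(k2/k1) / (1/T1 - 1/T2)
ln(k2/k1) = ln(0.498/0.037) = 2.5996822
1/T1 - 1/T2 = 1/364 - 1/389 = 0.00017655866
Ea = 8.314 * 2.5996822 / 0.00017655866
Ea = 122417 J/mol


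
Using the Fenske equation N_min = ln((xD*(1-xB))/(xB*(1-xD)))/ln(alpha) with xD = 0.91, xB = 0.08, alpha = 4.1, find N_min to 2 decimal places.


N_min = ln((xD*(1-xB))/(xB*(1-xD))) / ln(alpha)
Numerator inside ln: 0.8372 / 0.0072 = 116.277778
ln(116.277778) = 4.755982
ln(alpha) = ln(4.1) = 1.410987
N_min = 4.755982 / 1.410987 = 3.37


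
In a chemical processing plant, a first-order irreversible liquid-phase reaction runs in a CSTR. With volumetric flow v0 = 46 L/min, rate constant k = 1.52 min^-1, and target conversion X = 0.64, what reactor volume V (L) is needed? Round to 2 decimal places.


V = v0 * X / (k * (1 - X))
V = 46 * 0.64 / (1.52 * (1 - 0.64))
V = 29.44 / (1.52 * 0.36)
V = 29.44 / 0.5472
V = 53.80 L


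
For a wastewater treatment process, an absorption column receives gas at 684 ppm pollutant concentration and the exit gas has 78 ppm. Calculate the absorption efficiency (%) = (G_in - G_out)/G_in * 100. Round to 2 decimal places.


Efficiency = (G_in - G_out) / G_in * 100%
Efficiency = (684 - 78) / 684 * 100
Efficiency = 606 / 684 * 100
Efficiency = 88.60%


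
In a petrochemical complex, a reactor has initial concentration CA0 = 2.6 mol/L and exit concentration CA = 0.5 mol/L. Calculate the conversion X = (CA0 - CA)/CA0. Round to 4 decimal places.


X = (CA0 - CA) / CA0
X = (2.6 - 0.5) / 2.6
X = 2.1 / 2.6
X = 0.8077


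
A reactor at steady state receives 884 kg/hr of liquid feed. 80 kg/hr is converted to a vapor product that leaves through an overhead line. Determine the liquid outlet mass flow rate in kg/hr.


Steady-state mass balance on the main outlet: F_out = F_in - F_removed
F_out = 884 - 80
F_out = 804 kg/hr


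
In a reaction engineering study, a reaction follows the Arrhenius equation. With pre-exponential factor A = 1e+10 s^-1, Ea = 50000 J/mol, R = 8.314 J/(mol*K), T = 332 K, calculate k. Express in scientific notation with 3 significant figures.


k = A * exp(-Ea/(R*T))
k = 1e+10 * exp(-50000 / (8.314 * 332))
k = 1e+10 * exp(-18.114314)
k = 1.36e+02


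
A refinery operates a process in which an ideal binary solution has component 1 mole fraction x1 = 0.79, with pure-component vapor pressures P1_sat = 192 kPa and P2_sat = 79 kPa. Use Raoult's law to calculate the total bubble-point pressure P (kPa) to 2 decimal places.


P = x1*P1_sat + x2*P2_sat
x2 = 1 - x1 = 1 - 0.79 = 0.21
P = 0.79*192 + 0.21*79
P = 151.68 + 16.59
P = 168.27 kPa


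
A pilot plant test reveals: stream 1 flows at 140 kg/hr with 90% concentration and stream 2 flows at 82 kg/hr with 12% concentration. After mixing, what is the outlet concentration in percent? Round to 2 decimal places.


Mass balance on solute: F1*x1 + F2*x2 = F3*x3
F3 = F1 + F2 = 140 + 82 = 222 kg/hr
x3 = (F1*x1 + F2*x2)/F3
x3 = (140*0.9 + 82*0.12) / 222
x3 = 61.19%


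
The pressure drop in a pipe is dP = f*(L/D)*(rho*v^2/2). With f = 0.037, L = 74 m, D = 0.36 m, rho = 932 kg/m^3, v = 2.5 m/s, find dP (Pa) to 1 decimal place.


dP = f * (L/D) * (rho*v^2/2)
dP = 0.037 * (74/0.36) * (932*2.5^2/2)
L/D = 205.55555556
rho*v^2/2 = 932*6.25/2 = 2912.5
dP = 0.037 * 205.55555556 * 2912.5
dP = 22151.2 Pa


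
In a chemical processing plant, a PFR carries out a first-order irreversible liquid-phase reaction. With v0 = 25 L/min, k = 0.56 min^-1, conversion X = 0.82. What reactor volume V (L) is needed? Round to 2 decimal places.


V = (v0/k) * ln(1/(1-X))
V = (25/0.56) * ln(1/(1-0.82))
V = 44.642857 * ln(5.555556)
V = 44.642857 * 1.714799
V = 76.55 L


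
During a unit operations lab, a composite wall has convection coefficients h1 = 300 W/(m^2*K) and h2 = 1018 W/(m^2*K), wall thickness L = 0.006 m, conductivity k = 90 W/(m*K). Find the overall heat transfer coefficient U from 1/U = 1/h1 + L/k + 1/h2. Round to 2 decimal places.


1/U = 1/h1 + L/k + 1/h2
1/U = 1/300 + 0.006/90 + 1/1018
1/U = 0.0033333333 + 6.66667e-05 + 0.0009823183
1/U = 0.0043823183
U = 228.19 W/(m^2*K)


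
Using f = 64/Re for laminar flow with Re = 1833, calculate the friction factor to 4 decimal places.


f = 64 / Re
f = 64 / 1833
f = 0.0349


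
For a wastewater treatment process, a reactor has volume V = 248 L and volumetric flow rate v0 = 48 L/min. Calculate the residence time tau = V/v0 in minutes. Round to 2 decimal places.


tau = V / v0
tau = 248 / 48
tau = 5.17 min


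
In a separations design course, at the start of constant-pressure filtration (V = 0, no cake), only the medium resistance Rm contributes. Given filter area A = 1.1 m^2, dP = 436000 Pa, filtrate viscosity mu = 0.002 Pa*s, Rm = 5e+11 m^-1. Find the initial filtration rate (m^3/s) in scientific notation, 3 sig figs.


rate = A * dP / (mu * Rm)
rate = 1.1 * 436000 / (0.002 * 5e+11)
rate = 479600.0 / 1.000e+09
rate = 4.80e-04 m^3/s


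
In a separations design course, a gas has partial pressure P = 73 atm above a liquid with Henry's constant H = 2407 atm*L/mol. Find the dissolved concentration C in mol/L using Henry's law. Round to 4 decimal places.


C = P / H
C = 73 / 2407
C = 0.0303 mol/L


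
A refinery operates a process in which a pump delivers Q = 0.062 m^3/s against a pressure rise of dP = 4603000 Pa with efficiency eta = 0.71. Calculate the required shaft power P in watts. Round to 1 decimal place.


P = Q * dP / eta
P = 0.062 * 4603000 / 0.71
P = 285386.0 / 0.71
P = 401952.1 W


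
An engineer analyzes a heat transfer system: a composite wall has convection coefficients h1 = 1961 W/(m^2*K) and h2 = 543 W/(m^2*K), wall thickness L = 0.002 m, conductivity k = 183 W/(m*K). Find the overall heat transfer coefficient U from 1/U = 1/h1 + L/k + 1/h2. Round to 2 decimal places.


1/U = 1/h1 + L/k + 1/h2
1/U = 1/1961 + 0.002/183 + 1/543
1/U = 0.0005099439 + 1.0929e-05 + 0.0018416206
1/U = 0.0023624935
U = 423.28 W/(m^2*K)


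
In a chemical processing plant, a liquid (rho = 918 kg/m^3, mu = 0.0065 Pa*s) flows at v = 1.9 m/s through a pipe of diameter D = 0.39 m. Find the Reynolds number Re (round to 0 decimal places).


Re = rho * v * D / mu
Re = 918 * 1.9 * 0.39 / 0.0065
Re = 680.238 / 0.0065
Re = 104652


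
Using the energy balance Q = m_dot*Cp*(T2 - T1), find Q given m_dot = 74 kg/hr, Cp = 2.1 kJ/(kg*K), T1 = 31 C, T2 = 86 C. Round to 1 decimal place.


Q = m_dot * Cp * (T2 - T1)
Q = 74 * 2.1 * (86 - 31)
Q = 74 * 2.1 * 55
Q = 8547.0 kJ/hr


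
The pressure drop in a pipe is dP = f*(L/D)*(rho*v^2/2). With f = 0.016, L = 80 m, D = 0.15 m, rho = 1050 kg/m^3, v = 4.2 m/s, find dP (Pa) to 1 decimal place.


dP = f * (L/D) * (rho*v^2/2)
dP = 0.016 * (80/0.15) * (1050*4.2^2/2)
L/D = 533.33333333
rho*v^2/2 = 1050*17.64/2 = 9261.0
dP = 0.016 * 533.33333333 * 9261.0
dP = 79027.2 Pa


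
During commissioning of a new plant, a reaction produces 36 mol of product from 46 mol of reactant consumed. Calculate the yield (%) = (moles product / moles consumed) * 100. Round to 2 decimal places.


Yield = (moles product / moles consumed) * 100%
Yield = (36 / 46) * 100
Yield = 0.7826 * 100
Yield = 78.26%


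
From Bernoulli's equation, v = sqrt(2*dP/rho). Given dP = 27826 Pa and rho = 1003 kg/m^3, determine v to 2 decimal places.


v = sqrt(2*dP/rho)
v = sqrt(2*27826/1003)
v = sqrt(55.485543)
v = 7.45 m/s


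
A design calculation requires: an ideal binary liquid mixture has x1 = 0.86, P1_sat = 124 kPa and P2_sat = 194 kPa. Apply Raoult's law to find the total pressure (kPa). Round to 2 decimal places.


P = x1*P1_sat + x2*P2_sat
x2 = 1 - x1 = 1 - 0.86 = 0.14
P = 0.86*124 + 0.14*194
P = 106.64 + 27.16
P = 133.80 kPa


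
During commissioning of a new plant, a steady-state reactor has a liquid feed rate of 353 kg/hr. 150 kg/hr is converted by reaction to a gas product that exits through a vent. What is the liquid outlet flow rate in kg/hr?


Steady-state mass balance on the main outlet: F_out = F_in - F_removed
F_out = 353 - 150
F_out = 203 kg/hr


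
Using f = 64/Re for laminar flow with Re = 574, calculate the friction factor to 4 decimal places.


f = 64 / Re
f = 64 / 574
f = 0.1115


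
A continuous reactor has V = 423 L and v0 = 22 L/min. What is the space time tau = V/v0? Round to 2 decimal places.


tau = V / v0
tau = 423 / 22
tau = 19.23 min


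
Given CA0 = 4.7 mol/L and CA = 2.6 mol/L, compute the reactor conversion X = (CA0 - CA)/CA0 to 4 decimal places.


X = (CA0 - CA) / CA0
X = (4.7 - 2.6) / 4.7
X = 2.1 / 4.7
X = 0.4468


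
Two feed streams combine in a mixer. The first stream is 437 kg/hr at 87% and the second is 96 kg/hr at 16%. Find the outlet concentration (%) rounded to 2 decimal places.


Mass balance on solute: F1*x1 + F2*x2 = F3*x3
F3 = F1 + F2 = 437 + 96 = 533 kg/hr
x3 = (F1*x1 + F2*x2)/F3
x3 = (437*0.87 + 96*0.16) / 533
x3 = 74.21%


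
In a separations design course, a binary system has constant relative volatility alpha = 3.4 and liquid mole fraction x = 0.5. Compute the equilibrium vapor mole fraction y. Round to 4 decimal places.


y = alpha*x / (1 + (alpha-1)*x)
y = 3.4*0.5 / (1 + (3.4-1)*0.5)
y = 1.7 / (1 + 1.2)
y = 1.7 / 2.2
y = 0.7727


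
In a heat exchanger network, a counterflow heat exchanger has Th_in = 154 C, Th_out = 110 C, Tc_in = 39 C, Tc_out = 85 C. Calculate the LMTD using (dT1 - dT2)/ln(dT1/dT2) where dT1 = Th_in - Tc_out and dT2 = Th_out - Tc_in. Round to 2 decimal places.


dT1 = Th_in - Tc_out = 154 - 85 = 69
dT2 = Th_out - Tc_in = 110 - 39 = 71
LMTD = (dT1 - dT2) / ln(dT1/dT2)
LMTD = (69 - 71) / ln(69/71)
LMTD = 70.00 K


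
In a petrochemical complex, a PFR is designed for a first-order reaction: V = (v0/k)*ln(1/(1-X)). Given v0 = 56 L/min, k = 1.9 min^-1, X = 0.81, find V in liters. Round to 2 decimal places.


V = (v0/k) * ln(1/(1-X))
V = (56/1.9) * ln(1/(1-0.81))
V = 29.473684 * ln(5.263158)
V = 29.473684 * 1.660731
V = 48.95 L


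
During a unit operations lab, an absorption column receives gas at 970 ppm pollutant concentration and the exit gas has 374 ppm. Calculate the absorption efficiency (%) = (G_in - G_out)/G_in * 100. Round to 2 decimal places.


Efficiency = (G_in - G_out) / G_in * 100%
Efficiency = (970 - 374) / 970 * 100
Efficiency = 596 / 970 * 100
Efficiency = 61.44%


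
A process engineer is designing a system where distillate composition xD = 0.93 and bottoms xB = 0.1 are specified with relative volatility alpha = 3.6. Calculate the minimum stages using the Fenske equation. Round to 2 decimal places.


N_min = ln((xD*(1-xB))/(xB*(1-xD))) / ln(alpha)
Numerator inside ln: 0.837 / 0.007 = 119.571429
ln(119.571429) = 4.783914
ln(alpha) = ln(3.6) = 1.280934
N_min = 4.783914 / 1.280934 = 3.73


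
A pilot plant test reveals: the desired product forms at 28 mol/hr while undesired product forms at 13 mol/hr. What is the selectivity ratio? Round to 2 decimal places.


S = desired product rate / undesired product rate
S = 28 / 13
S = 2.15


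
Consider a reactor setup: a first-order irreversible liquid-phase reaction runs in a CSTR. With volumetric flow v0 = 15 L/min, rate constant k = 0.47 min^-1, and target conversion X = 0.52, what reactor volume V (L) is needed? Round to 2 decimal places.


V = v0 * X / (k * (1 - X))
V = 15 * 0.52 / (0.47 * (1 - 0.52))
V = 7.8 / (0.47 * 0.48)
V = 7.8 / 0.2256
V = 34.57 L


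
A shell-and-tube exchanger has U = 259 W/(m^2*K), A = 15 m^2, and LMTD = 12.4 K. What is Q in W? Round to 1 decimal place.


Q = U * A * LMTD
Q = 259 * 15 * 12.4
Q = 48174.0 W


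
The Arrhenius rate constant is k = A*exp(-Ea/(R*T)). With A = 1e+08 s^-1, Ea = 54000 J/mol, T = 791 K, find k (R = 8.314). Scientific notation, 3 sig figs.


k = A * exp(-Ea/(R*T))
k = 1e+08 * exp(-54000 / (8.314 * 791))
k = 1e+08 * exp(-8.211212)
k = 2.72e+04


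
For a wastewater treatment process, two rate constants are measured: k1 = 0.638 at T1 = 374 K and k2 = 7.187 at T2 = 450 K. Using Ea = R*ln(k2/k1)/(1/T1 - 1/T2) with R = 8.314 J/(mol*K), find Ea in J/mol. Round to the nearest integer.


Ea = R * ln(k2/k1) / (1/T1 - 1/T2)
ln(k2/k1) = ln(7.187/0.638) = 2.4216908
1/T1 - 1/T2 = 1/374 - 1/450 = 0.000451574569
Ea = 8.314 * 2.4216908 / 0.000451574569
Ea = 44586 J/mol


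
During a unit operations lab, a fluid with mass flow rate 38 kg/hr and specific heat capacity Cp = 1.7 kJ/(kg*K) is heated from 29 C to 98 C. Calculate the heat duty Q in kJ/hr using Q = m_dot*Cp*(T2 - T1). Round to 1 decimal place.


Q = m_dot * Cp * (T2 - T1)
Q = 38 * 1.7 * (98 - 29)
Q = 38 * 1.7 * 69
Q = 4457.4 kJ/hr


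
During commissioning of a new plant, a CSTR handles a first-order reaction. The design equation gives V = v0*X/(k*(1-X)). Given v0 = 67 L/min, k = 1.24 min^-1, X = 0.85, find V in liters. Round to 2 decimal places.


V = v0 * X / (k * (1 - X))
V = 67 * 0.85 / (1.24 * (1 - 0.85))
V = 56.95 / (1.24 * 0.15)
V = 56.95 / 0.186
V = 306.18 L


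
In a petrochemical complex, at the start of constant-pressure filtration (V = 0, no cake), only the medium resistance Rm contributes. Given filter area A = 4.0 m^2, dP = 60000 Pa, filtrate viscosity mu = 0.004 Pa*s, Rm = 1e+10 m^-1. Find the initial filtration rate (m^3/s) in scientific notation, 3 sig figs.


rate = A * dP / (mu * Rm)
rate = 4.0 * 60000 / (0.004 * 1e+10)
rate = 240000.0 / 4.000e+07
rate = 6.00e-03 m^3/s


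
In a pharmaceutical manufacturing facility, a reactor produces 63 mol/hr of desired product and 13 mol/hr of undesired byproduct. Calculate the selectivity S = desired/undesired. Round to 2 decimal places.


S = desired product rate / undesired product rate
S = 63 / 13
S = 4.85


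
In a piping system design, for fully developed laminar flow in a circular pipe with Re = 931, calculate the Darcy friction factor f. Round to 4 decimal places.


f = 64 / Re
f = 64 / 931
f = 0.0687


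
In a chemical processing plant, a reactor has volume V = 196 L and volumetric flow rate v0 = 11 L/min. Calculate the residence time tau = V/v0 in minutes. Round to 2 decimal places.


tau = V / v0
tau = 196 / 11
tau = 17.82 min


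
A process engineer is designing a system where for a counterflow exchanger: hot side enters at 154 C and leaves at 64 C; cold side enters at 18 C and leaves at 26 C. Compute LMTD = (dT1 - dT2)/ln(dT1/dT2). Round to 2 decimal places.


dT1 = Th_in - Tc_out = 154 - 26 = 128
dT2 = Th_out - Tc_in = 64 - 18 = 46
LMTD = (dT1 - dT2) / ln(dT1/dT2)
LMTD = (128 - 46) / ln(128/46)
LMTD = 80.13 K


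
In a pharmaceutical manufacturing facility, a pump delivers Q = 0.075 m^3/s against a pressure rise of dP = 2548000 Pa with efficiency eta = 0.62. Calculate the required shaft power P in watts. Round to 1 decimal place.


P = Q * dP / eta
P = 0.075 * 2548000 / 0.62
P = 191100.0 / 0.62
P = 308225.8 W


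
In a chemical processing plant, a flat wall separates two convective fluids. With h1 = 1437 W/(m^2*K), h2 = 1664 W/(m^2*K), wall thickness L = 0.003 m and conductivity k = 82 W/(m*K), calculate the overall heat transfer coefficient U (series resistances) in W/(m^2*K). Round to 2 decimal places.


1/U = 1/h1 + L/k + 1/h2
1/U = 1/1437 + 0.003/82 + 1/1664
1/U = 0.0006958942 + 3.65854e-05 + 0.0006009615
1/U = 0.0013334411
U = 749.94 W/(m^2*K)


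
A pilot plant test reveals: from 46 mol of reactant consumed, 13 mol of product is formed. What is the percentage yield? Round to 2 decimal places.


Yield = (moles product / moles consumed) * 100%
Yield = (13 / 46) * 100
Yield = 0.2826 * 100
Yield = 28.26%


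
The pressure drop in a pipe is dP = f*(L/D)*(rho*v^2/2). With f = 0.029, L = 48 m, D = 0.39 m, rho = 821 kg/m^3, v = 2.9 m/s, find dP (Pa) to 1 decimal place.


dP = f * (L/D) * (rho*v^2/2)
dP = 0.029 * (48/0.39) * (821*2.9^2/2)
L/D = 123.07692308
rho*v^2/2 = 821*8.41/2 = 3452.305
dP = 0.029 * 123.07692308 * 3452.305
dP = 12322.1 Pa


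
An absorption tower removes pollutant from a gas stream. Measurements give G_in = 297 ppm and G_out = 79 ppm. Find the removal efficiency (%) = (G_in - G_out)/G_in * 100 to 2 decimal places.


Efficiency = (G_in - G_out) / G_in * 100%
Efficiency = (297 - 79) / 297 * 100
Efficiency = 218 / 297 * 100
Efficiency = 73.40%


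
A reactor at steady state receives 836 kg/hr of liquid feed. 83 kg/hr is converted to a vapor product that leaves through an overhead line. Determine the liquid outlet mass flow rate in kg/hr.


Steady-state mass balance on the main outlet: F_out = F_in - F_removed
F_out = 836 - 83
F_out = 753 kg/hr


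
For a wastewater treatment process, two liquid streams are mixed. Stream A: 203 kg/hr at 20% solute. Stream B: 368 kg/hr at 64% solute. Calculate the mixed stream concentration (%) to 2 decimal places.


Mass balance on solute: F1*x1 + F2*x2 = F3*x3
F3 = F1 + F2 = 203 + 368 = 571 kg/hr
x3 = (F1*x1 + F2*x2)/F3
x3 = (203*0.2 + 368*0.64) / 571
x3 = 48.36%


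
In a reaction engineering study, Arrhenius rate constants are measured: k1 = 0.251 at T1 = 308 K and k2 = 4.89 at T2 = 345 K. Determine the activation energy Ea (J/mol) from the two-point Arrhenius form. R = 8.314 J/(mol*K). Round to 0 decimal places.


Ea = R * ln(k2/k1) / (1/T1 - 1/T2)
ln(k2/k1) = ln(4.89/0.251) = 2.9694946
1/T1 - 1/T2 = 1/308 - 1/345 = 0.000348202522
Ea = 8.314 * 2.9694946 / 0.000348202522
Ea = 70902 J/mol


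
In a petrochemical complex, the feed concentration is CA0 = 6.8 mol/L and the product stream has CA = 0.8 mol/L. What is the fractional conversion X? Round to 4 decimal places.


X = (CA0 - CA) / CA0
X = (6.8 - 0.8) / 6.8
X = 6.0 / 6.8
X = 0.8824


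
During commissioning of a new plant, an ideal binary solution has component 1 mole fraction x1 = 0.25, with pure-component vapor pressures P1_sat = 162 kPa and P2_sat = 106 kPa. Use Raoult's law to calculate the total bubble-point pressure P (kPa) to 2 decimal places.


P = x1*P1_sat + x2*P2_sat
x2 = 1 - x1 = 1 - 0.25 = 0.75
P = 0.25*162 + 0.75*106
P = 40.5 + 79.5
P = 120.00 kPa


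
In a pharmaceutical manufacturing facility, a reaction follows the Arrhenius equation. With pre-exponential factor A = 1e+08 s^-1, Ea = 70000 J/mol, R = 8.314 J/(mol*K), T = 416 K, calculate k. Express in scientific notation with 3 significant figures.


k = A * exp(-Ea/(R*T))
k = 1e+08 * exp(-70000 / (8.314 * 416))
k = 1e+08 * exp(-20.239263)
k = 1.62e-01


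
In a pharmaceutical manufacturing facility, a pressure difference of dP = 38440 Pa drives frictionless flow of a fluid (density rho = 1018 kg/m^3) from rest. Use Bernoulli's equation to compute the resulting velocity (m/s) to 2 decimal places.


v = sqrt(2*dP/rho)
v = sqrt(2*38440/1018)
v = sqrt(75.520629)
v = 8.69 m/s


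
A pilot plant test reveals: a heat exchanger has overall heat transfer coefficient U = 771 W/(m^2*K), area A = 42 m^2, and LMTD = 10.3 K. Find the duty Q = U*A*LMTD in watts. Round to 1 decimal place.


Q = U * A * LMTD
Q = 771 * 42 * 10.3
Q = 333534.6 W


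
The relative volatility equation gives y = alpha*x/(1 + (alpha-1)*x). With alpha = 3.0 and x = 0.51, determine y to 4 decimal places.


y = alpha*x / (1 + (alpha-1)*x)
y = 3.0*0.51 / (1 + (3.0-1)*0.51)
y = 1.53 / (1 + 1.02)
y = 1.53 / 2.02
y = 0.7574


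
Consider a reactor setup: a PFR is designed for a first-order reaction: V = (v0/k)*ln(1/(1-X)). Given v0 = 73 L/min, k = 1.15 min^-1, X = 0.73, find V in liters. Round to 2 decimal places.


V = (v0/k) * ln(1/(1-X))
V = (73/1.15) * ln(1/(1-0.73))
V = 63.478261 * ln(3.703704)
V = 63.478261 * 1.309333
V = 83.11 L


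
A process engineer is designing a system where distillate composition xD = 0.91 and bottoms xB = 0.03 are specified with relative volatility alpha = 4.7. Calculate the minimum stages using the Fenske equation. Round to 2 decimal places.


N_min = ln((xD*(1-xB))/(xB*(1-xD))) / ln(alpha)
Numerator inside ln: 0.8827 / 0.0027 = 326.925926
ln(326.925926) = 5.789734
ln(alpha) = ln(4.7) = 1.547563
N_min = 5.789734 / 1.547563 = 3.74


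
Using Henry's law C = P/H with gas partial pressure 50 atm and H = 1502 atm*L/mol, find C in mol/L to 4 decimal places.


C = P / H
C = 50 / 1502
C = 0.0333 mol/L


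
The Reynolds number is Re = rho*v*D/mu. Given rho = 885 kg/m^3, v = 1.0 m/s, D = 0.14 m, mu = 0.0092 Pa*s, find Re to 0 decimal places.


Re = rho * v * D / mu
Re = 885 * 1.0 * 0.14 / 0.0092
Re = 123.9 / 0.0092
Re = 13467


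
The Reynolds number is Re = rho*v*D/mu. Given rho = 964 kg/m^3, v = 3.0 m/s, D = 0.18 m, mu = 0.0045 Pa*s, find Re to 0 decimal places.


Re = rho * v * D / mu
Re = 964 * 3.0 * 0.18 / 0.0045
Re = 520.56 / 0.0045
Re = 115680


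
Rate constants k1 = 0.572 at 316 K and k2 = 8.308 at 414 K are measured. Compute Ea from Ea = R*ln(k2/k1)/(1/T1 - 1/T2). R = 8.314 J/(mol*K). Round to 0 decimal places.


Ea = R * ln(k2/k1) / (1/T1 - 1/T2)
ln(k2/k1) = ln(8.308/0.572) = 2.6758352
1/T1 - 1/T2 = 1/316 - 1/414 = 0.000749098025
Ea = 8.314 * 2.6758352 / 0.000749098025
Ea = 29698 J/mol


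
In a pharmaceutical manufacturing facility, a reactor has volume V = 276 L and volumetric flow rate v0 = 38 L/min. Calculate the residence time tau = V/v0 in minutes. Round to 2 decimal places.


tau = V / v0
tau = 276 / 38
tau = 7.26 min


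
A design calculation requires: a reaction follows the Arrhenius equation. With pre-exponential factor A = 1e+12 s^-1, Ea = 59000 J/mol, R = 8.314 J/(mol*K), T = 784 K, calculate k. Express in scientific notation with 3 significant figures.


k = A * exp(-Ea/(R*T))
k = 1e+12 * exp(-59000 / (8.314 * 784))
k = 1e+12 * exp(-9.051612)
k = 1.17e+08


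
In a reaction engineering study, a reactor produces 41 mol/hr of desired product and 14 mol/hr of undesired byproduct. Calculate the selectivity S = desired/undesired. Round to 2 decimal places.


S = desired product rate / undesired product rate
S = 41 / 14
S = 2.93


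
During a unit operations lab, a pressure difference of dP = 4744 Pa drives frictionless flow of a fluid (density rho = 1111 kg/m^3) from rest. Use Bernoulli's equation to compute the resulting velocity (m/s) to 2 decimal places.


v = sqrt(2*dP/rho)
v = sqrt(2*4744/1111)
v = sqrt(8.540054)
v = 2.92 m/s


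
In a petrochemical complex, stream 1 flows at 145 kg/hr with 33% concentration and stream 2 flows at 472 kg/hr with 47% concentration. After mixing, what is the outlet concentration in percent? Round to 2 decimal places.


Mass balance on solute: F1*x1 + F2*x2 = F3*x3
F3 = F1 + F2 = 145 + 472 = 617 kg/hr
x3 = (F1*x1 + F2*x2)/F3
x3 = (145*0.33 + 472*0.47) / 617
x3 = 43.71%


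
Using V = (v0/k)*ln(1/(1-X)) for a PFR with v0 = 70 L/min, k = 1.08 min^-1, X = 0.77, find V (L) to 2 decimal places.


V = (v0/k) * ln(1/(1-X))
V = (70/1.08) * ln(1/(1-0.77))
V = 64.814815 * ln(4.347826)
V = 64.814815 * 1.469676
V = 95.26 L


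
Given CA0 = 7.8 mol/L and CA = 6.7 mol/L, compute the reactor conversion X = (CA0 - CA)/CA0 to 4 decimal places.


X = (CA0 - CA) / CA0
X = (7.8 - 6.7) / 7.8
X = 1.1 / 7.8
X = 0.1410


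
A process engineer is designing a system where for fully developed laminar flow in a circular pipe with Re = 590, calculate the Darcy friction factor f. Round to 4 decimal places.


f = 64 / Re
f = 64 / 590
f = 0.1085


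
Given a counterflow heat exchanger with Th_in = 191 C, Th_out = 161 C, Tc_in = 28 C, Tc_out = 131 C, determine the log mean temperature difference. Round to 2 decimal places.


dT1 = Th_in - Tc_out = 191 - 131 = 60
dT2 = Th_out - Tc_in = 161 - 28 = 133
LMTD = (dT1 - dT2) / ln(dT1/dT2)
LMTD = (60 - 133) / ln(60/133)
LMTD = 91.71 K


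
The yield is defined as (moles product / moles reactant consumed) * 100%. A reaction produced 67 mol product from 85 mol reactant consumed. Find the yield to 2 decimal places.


Yield = (moles product / moles consumed) * 100%
Yield = (67 / 85) * 100
Yield = 0.7882 * 100
Yield = 78.82%


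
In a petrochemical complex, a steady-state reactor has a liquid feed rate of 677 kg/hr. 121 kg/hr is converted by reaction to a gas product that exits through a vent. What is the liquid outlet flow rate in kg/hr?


Steady-state mass balance on the main outlet: F_out = F_in - F_removed
F_out = 677 - 121
F_out = 556 kg/hr


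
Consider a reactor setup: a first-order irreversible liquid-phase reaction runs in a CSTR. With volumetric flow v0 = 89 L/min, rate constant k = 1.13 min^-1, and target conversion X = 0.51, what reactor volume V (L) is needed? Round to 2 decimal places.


V = v0 * X / (k * (1 - X))
V = 89 * 0.51 / (1.13 * (1 - 0.51))
V = 45.39 / (1.13 * 0.49)
V = 45.39 / 0.5537
V = 81.98 L


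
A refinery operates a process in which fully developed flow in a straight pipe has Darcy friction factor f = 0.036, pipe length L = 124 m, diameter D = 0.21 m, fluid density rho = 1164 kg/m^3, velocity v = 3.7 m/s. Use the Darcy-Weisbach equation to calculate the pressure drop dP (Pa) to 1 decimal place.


dP = f * (L/D) * (rho*v^2/2)
dP = 0.036 * (124/0.21) * (1164*3.7^2/2)
L/D = 590.47619048
rho*v^2/2 = 1164*13.69/2 = 7967.58
dP = 0.036 * 590.47619048 * 7967.58
dP = 169368.0 Pa


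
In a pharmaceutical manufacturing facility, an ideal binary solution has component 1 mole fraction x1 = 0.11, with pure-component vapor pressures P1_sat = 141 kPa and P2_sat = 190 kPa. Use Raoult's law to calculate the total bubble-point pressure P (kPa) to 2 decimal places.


P = x1*P1_sat + x2*P2_sat
x2 = 1 - x1 = 1 - 0.11 = 0.89
P = 0.11*141 + 0.89*190
P = 15.51 + 169.1
P = 184.61 kPa


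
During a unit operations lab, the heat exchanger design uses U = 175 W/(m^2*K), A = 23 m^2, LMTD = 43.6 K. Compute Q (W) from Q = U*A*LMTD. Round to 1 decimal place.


Q = U * A * LMTD
Q = 175 * 23 * 43.6
Q = 175490.0 W


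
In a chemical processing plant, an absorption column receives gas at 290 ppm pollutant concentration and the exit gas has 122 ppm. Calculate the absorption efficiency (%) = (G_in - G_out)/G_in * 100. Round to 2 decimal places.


Efficiency = (G_in - G_out) / G_in * 100%
Efficiency = (290 - 122) / 290 * 100
Efficiency = 168 / 290 * 100
Efficiency = 57.93%


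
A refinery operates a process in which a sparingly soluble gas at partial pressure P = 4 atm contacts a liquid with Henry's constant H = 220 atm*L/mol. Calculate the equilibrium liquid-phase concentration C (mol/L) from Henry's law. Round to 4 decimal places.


C = P / H
C = 4 / 220
C = 0.0182 mol/L


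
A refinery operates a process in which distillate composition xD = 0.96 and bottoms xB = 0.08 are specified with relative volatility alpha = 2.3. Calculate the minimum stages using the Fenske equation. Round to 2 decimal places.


N_min = ln((xD*(1-xB))/(xB*(1-xD))) / ln(alpha)
Numerator inside ln: 0.8832 / 0.0032 = 276.0
ln(276.0) = 5.620401
ln(alpha) = ln(2.3) = 0.832909
N_min = 5.620401 / 0.832909 = 6.75


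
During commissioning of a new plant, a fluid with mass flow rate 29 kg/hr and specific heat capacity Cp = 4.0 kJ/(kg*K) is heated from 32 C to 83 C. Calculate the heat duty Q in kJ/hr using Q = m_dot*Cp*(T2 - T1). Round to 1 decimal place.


Q = m_dot * Cp * (T2 - T1)
Q = 29 * 4.0 * (83 - 32)
Q = 29 * 4.0 * 51
Q = 5916.0 kJ/hr


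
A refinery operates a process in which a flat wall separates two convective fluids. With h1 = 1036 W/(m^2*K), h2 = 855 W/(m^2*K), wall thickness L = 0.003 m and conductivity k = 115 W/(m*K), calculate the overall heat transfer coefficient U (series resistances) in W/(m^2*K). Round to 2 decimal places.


1/U = 1/h1 + L/k + 1/h2
1/U = 1/1036 + 0.003/115 + 1/855
1/U = 0.000965251 + 2.6087e-05 + 0.0011695906
1/U = 0.0021609286
U = 462.76 W/(m^2*K)


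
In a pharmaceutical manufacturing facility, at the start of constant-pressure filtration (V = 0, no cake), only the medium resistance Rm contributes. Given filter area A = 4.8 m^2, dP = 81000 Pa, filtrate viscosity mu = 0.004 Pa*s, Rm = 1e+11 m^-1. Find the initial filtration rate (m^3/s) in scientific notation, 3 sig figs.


rate = A * dP / (mu * Rm)
rate = 4.8 * 81000 / (0.004 * 1e+11)
rate = 388800.0 / 4.000e+08
rate = 9.72e-04 m^3/s


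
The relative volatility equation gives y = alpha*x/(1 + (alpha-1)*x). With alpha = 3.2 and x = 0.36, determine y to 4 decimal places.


y = alpha*x / (1 + (alpha-1)*x)
y = 3.2*0.36 / (1 + (3.2-1)*0.36)
y = 1.152 / (1 + 0.792)
y = 1.152 / 1.792
y = 0.6429


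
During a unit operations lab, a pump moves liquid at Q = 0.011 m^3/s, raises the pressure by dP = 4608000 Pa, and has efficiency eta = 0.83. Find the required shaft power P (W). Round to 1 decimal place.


P = Q * dP / eta
P = 0.011 * 4608000 / 0.83
P = 50688.0 / 0.83
P = 61069.9 W


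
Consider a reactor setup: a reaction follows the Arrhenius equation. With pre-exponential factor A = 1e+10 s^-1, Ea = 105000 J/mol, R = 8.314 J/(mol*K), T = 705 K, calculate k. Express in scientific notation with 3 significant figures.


k = A * exp(-Ea/(R*T))
k = 1e+10 * exp(-105000 / (8.314 * 705))
k = 1e+10 * exp(-17.913901)
k = 1.66e+02


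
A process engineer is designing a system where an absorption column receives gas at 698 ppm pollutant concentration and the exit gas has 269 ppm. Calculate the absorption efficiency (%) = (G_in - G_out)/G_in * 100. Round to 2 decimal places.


Efficiency = (G_in - G_out) / G_in * 100%
Efficiency = (698 - 269) / 698 * 100
Efficiency = 429 / 698 * 100
Efficiency = 61.46%


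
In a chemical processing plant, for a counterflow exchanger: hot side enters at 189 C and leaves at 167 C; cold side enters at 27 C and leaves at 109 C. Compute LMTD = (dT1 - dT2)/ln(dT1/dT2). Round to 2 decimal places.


dT1 = Th_in - Tc_out = 189 - 109 = 80
dT2 = Th_out - Tc_in = 167 - 27 = 140
LMTD = (dT1 - dT2) / ln(dT1/dT2)
LMTD = (80 - 140) / ln(80/140)
LMTD = 107.22 K


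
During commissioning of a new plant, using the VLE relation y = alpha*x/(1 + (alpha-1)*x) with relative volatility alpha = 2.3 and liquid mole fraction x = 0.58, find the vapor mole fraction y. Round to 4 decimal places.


y = alpha*x / (1 + (alpha-1)*x)
y = 2.3*0.58 / (1 + (2.3-1)*0.58)
y = 1.334 / (1 + 0.754)
y = 1.334 / 1.754
y = 0.7605


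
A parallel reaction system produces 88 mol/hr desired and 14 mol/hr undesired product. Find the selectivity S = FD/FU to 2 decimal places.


S = desired product rate / undesired product rate
S = 88 / 14
S = 6.29


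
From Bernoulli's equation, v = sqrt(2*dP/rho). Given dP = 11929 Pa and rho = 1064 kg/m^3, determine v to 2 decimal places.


v = sqrt(2*dP/rho)
v = sqrt(2*11929/1064)
v = sqrt(22.422932)
v = 4.74 m/s


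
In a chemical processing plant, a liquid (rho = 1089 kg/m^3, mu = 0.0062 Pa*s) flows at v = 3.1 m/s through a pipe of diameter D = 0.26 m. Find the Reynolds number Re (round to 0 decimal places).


Re = rho * v * D / mu
Re = 1089 * 3.1 * 0.26 / 0.0062
Re = 877.734 / 0.0062
Re = 141570


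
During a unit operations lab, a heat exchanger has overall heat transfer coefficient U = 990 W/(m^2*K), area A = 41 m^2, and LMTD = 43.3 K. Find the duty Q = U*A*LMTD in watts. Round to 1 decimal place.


Q = U * A * LMTD
Q = 990 * 41 * 43.3
Q = 1757547.0 W


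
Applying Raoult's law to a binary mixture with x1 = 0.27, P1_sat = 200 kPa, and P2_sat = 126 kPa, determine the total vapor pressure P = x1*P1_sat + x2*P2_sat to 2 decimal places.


P = x1*P1_sat + x2*P2_sat
x2 = 1 - x1 = 1 - 0.27 = 0.73
P = 0.27*200 + 0.73*126
P = 54.0 + 91.98
P = 145.98 kPa


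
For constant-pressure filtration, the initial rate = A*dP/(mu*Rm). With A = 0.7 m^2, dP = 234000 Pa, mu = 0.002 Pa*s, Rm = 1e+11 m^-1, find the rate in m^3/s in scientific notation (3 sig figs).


rate = A * dP / (mu * Rm)
rate = 0.7 * 234000 / (0.002 * 1e+11)
rate = 163800.0 / 2.000e+08
rate = 8.19e-04 m^3/s


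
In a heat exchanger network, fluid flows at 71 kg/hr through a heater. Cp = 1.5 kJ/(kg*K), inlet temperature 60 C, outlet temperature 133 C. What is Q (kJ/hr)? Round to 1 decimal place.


Q = m_dot * Cp * (T2 - T1)
Q = 71 * 1.5 * (133 - 60)
Q = 71 * 1.5 * 73
Q = 7774.5 kJ/hr


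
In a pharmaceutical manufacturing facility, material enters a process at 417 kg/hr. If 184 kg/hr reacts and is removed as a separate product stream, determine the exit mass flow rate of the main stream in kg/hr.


Steady-state mass balance on the main outlet: F_out = F_in - F_removed
F_out = 417 - 184
F_out = 233 kg/hr


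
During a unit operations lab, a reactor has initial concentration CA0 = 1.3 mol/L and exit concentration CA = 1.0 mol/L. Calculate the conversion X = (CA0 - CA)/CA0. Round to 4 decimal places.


X = (CA0 - CA) / CA0
X = (1.3 - 1.0) / 1.3
X = 0.3 / 1.3
X = 0.2308


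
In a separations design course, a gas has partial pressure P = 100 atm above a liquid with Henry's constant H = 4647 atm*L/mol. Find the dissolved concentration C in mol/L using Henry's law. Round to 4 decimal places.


C = P / H
C = 100 / 4647
C = 0.0215 mol/L


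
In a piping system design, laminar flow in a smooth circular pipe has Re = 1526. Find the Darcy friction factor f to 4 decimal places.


f = 64 / Re
f = 64 / 1526
f = 0.0419


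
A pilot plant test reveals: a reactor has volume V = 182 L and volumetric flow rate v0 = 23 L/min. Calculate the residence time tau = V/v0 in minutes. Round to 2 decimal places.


tau = V / v0
tau = 182 / 23
tau = 7.91 min


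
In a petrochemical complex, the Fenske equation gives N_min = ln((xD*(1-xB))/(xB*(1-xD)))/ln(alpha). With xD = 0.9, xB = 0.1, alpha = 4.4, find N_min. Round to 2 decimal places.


N_min = ln((xD*(1-xB))/(xB*(1-xD))) / ln(alpha)
Numerator inside ln: 0.81 / 0.01 = 81.0
ln(81.0) = 4.394449
ln(alpha) = ln(4.4) = 1.481605
N_min = 4.394449 / 1.481605 = 2.97
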